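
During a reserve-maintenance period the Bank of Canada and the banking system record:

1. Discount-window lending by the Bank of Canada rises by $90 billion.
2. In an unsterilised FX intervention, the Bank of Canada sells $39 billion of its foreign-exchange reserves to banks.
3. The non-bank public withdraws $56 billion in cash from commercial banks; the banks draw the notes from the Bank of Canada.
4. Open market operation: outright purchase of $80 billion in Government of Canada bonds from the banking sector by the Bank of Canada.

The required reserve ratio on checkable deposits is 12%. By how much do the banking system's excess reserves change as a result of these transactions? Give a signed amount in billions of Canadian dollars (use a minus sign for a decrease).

Discount-window loan $90 billion: reserves +$90B, deposits 0.
FX sale $39 billion: reserves −$39B, deposits 0.
Currency withdrawal $56 billion: reserves −$56B, deposits −$56B.
OMO purchase (from banks) $80 billion: reserves +$80B, deposits 0.
Totals: Δreserves = +$75B, Δdeposits = −$56B.
Δrequired reserves = 12% × −$56B = −$6.72B.
Δexcess reserves = Δreserves − Δrequired = +$75B − (−$6.72B) = +$81.72 billion.

+$81.72 billion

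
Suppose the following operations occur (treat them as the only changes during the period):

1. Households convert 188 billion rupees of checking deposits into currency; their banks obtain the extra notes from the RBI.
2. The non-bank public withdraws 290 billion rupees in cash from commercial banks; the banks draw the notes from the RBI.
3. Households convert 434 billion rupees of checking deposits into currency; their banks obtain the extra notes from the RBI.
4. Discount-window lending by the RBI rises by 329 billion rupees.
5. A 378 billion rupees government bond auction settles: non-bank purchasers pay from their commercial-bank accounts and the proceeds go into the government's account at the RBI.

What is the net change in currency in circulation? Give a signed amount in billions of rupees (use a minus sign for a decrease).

+912 billion

Currency withdrawal 188 billion rupees: notes leave the central bank → +188B.
Currency withdrawal 290 billion rupees: notes leave the central bank → +290B.
Currency withdrawal 434 billion rupees: notes leave the central bank → +434B.
Discount-window loan 329 billion rupees: no currency enters or leaves circulation → 0.
Government account inflow 378 billion rupees: no currency enters or leaves circulation → 0.
Net: 188 + 290 + 434 + 0 + 0 = +912 billion.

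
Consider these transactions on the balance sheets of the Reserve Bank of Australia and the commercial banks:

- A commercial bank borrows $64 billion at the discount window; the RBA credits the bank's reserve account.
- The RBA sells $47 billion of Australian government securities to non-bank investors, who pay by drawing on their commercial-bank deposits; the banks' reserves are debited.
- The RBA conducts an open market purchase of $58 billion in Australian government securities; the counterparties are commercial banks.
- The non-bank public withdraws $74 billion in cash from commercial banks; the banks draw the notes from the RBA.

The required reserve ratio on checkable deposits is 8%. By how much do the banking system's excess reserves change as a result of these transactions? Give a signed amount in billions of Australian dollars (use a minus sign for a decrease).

+$10.68 billion

Discount-window loan $64 billion: reserves +$64B, deposits 0.
Asset sale (to non-banks) $47 billion: reserves −$47B, deposits −$47B.
OMO purchase (from banks) $58 billion: reserves +$58B, deposits 0.
Currency withdrawal $74 billion: reserves −$74B, deposits −$74B.
Totals: Δreserves = +$1B, Δdeposits = −$121B.
Δrequired reserves = 8% × −$121B = −$9.68B.
Δexcess reserves = Δreserves − Δrequired = +$1B − (−$9.68B) = +$10.68 billion.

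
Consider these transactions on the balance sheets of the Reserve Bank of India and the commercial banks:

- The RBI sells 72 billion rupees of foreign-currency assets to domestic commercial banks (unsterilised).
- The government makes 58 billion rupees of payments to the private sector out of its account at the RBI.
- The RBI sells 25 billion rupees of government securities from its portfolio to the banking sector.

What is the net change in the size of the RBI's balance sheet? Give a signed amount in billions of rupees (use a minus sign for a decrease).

FX sale 72 billion rupees: an RBI asset is shed → −72B.
Government spending 58 billion rupees: only the composition of liabilities changes → 0.
OMO sale (to banks) 25 billion rupees: an RBI asset is shed → −25B.
Net: −72 + 0 − 25 = -97 billion.

-97 billion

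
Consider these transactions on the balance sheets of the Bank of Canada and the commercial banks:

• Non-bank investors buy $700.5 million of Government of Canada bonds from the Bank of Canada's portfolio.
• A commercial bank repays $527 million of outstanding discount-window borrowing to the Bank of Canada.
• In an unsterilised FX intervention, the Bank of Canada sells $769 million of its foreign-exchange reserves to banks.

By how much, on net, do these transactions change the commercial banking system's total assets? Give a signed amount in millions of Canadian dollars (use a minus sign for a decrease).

Bank of Canada balance sheet:
  Assets:      Securities −$700.5M, Loans to banks −$527M, Foreign assets −$769M
  Liabilities: Bank reserves −$1996.5M
Commercial banking system:
  Assets:      Reserves at CB −$1996.5M, Foreign assets +$769M
  Liabilities: Checkable deposits −$700.5M, Borrowings from CB −$527M
Change in total bank assets = -$1227.5 million.

-$1227.5 million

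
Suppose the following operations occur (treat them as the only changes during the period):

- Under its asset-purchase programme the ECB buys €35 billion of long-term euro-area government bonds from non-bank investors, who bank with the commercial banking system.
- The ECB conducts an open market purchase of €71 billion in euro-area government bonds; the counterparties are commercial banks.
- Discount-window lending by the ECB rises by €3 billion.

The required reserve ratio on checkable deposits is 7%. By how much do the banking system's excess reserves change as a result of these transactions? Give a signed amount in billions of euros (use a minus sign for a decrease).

+€106.55 billion

Asset purchase (from non-banks) €35 billion: reserves +€35B, deposits +€35B.
OMO purchase (from banks) €71 billion: reserves +€71B, deposits 0.
Discount-window loan €3 billion: reserves +€3B, deposits 0.
Totals: Δreserves = +€109B, Δdeposits = +€35B.
Δrequired reserves = 7% × +€35B = +€2.45B.
Δexcess reserves = Δreserves − Δrequired = +€109B − (+€2.45B) = +€106.55 billion.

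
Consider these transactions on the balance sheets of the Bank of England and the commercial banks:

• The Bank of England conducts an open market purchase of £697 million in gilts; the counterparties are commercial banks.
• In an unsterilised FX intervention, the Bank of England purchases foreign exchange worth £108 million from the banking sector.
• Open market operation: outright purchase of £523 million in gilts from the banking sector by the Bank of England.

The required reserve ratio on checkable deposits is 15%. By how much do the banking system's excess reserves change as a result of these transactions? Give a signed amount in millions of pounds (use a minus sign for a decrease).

+£1328 million

OMO purchase (from banks) £697 million: reserves +£697M, deposits 0.
FX purchase £108 million: reserves +£108M, deposits 0.
OMO purchase (from banks) £523 million: reserves +£523M, deposits 0.
Totals: Δreserves = +£1328M, Δdeposits = 0.
Δrequired reserves = 15% × 0 = 0.
Δexcess reserves = Δreserves − Δrequired = +£1328M − (0) = +£1328 million.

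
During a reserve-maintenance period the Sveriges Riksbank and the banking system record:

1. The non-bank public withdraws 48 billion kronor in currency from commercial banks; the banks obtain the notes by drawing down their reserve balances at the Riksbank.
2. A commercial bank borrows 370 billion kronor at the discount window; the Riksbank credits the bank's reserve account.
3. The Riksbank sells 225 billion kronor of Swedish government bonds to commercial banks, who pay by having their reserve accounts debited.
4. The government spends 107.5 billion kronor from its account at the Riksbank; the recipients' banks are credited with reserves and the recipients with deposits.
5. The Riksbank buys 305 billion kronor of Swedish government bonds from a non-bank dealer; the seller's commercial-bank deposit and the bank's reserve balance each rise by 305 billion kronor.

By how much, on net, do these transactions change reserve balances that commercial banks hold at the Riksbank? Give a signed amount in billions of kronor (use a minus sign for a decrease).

Riksbank balance sheet:
  Assets:      Securities +80B, Loans to banks +370B
  Liabilities: Bank reserves +509.5B, Currency in circulation +48B, Government deposits −107.5B
So the change in reserve balances that commercial banks hold at the Riksbank is +509.5 billion.

+509.5 billion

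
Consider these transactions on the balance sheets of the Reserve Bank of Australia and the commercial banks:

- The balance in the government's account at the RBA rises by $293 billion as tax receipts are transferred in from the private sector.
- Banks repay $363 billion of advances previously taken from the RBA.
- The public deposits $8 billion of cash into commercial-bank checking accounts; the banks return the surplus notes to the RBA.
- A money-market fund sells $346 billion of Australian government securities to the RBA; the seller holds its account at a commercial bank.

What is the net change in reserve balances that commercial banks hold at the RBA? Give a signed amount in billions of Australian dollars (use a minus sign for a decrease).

Government account inflow $293 billion: funds move from bank reserves into the government account → −$293B.
Discount-window repayment $363 billion: repayment is debited from reserves → −$363B.
Currency deposit $8 billion: returned notes are swapped for reserve credit → +$8B.
Asset purchase (from non-banks) $346 billion: the RBA pays by crediting reserve accounts → +$346B.
Net: −293 − 363 + 8 + 346 = -$302 billion.

-$302 billion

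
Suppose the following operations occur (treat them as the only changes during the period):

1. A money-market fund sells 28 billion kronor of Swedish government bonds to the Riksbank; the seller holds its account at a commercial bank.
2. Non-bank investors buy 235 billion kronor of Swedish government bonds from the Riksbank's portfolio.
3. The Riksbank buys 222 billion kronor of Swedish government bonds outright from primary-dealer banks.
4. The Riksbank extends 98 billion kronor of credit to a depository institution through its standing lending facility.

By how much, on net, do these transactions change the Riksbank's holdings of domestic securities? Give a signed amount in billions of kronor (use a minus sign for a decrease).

Asset purchase (from non-banks) 28 billion kronor: securities added to the Riksbank's portfolio → +28B.
Asset sale (to non-banks) 235 billion kronor: securities removed from the Riksbank's portfolio → −235B.
OMO purchase (from banks) 222 billion kronor: securities added to the Riksbank's portfolio → +222B.
Discount-window loan 98 billion kronor: the Riksbank's securities portfolio is untouched → 0.
Net: 28 − 235 + 222 + 0 = +15 billion.

+15 billion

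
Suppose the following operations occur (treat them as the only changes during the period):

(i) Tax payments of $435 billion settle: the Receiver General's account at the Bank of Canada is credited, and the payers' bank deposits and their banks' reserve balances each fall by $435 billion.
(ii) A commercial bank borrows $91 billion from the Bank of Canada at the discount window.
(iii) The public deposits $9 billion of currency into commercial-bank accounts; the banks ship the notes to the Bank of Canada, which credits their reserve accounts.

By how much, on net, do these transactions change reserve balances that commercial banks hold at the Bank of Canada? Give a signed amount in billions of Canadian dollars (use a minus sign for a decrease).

-$335 billion

Bank of Canada balance sheet:
  Assets:      Loans to banks +$91B
  Liabilities: Bank reserves −$335B, Currency in circulation −$9B, Government deposits +$435B
Commercial banking system:
  Assets:      Reserves at CB −$335B
  Liabilities: Checkable deposits −$426B, Borrowings from CB +$91B
So the change in reserve balances that commercial banks hold at the Bank of Canada is -$335 billion.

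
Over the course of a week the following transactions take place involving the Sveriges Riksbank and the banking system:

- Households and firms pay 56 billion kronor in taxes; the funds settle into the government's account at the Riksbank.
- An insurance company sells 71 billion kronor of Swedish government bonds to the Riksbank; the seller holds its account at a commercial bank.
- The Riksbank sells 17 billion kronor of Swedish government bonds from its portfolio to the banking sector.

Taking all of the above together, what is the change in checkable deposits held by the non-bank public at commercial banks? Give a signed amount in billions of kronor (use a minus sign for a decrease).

Riksbank balance sheet:
  Assets:      Securities +54B
  Liabilities: Bank reserves −2B, Government deposits +56B
Commercial banking system:
  Assets:      Reserves at CB −2B, Securities +17B
  Liabilities: Checkable deposits +15B
So the change in checkable deposits held by the non-bank public at commercial banks is +15 billion.

+15 billion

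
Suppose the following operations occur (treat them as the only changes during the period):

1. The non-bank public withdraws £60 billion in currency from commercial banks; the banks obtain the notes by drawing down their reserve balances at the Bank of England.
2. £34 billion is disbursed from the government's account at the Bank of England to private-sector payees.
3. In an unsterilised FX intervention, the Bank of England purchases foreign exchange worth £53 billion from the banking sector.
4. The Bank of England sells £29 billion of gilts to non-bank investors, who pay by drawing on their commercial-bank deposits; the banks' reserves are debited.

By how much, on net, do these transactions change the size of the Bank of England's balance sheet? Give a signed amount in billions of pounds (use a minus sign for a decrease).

Currency withdrawal £60 billion: only the composition of liabilities changes → 0.
Government spending £34 billion: only the composition of liabilities changes → 0.
FX purchase £53 billion: a Bank of England asset is acquired → +£53B.
Asset sale (to non-banks) £29 billion: a Bank of England asset is shed → −£29B.
Net: 0 + 0 + 53 − 29 = +£24 billion.

+£24 billion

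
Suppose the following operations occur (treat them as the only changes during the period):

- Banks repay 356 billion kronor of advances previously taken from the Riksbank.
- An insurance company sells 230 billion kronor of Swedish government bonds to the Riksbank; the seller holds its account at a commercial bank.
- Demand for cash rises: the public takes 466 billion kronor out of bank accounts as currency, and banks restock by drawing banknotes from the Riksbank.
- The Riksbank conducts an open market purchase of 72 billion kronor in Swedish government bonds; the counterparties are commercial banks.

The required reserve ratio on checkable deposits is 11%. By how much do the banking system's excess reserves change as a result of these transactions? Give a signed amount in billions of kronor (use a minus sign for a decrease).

-494.04 billion

Discount-window repayment 356 billion kronor: reserves −356B, deposits 0.
Asset purchase (from non-banks) 230 billion kronor: reserves +230B, deposits +230B.
Currency withdrawal 466 billion kronor: reserves −466B, deposits −466B.
OMO purchase (from banks) 72 billion kronor: reserves +72B, deposits 0.
Totals: Δreserves = −520B, Δdeposits = −236B.
Δrequired reserves = 11% × −236B = −25.96B.
Δexcess reserves = Δreserves − Δrequired = −520B − (−25.96B) = -494.04 billion.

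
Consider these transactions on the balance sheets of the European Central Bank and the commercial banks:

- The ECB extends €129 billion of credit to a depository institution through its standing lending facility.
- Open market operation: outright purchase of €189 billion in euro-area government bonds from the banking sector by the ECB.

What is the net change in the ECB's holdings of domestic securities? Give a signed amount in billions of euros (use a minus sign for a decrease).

+€189 billion

ECB balance sheet:
  Assets:      Securities +€189B, Loans to banks +€129B
  Liabilities: Bank reserves +€318B
So the change in the ECB's holdings of domestic securities is +€189 billion.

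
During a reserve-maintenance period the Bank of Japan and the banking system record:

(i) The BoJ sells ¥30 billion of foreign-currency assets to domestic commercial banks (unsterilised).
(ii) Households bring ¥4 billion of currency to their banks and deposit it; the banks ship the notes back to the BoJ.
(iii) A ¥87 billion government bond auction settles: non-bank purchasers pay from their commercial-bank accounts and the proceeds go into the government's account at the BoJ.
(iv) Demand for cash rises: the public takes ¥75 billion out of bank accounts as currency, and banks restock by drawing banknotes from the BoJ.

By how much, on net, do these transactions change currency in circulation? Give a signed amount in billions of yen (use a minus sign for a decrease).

+¥71 billion

FX sale ¥30 billion: no currency enters or leaves circulation → 0.
Currency deposit ¥4 billion: notes return to the central bank → −¥4B.
Government account inflow ¥87 billion: no currency enters or leaves circulation → 0.
Currency withdrawal ¥75 billion: notes leave the central bank → +¥75B.
Net: 0 − 4 + 0 + 75 = +¥71 billion.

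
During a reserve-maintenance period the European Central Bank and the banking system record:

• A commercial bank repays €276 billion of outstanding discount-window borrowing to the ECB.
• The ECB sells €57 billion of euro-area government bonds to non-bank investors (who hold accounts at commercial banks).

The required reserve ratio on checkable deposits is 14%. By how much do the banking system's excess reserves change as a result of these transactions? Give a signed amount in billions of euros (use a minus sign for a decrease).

-€325.02 billion

Discount-window repayment €276 billion: reserves −€276B, deposits 0.
Asset sale (to non-banks) €57 billion: reserves −€57B, deposits −€57B.
Totals: Δreserves = −€333B, Δdeposits = −€57B.
Δrequired reserves = 14% × −€57B = −€7.98B.
Δexcess reserves = Δreserves − Δrequired = −€333B − (−€7.98B) = -€325.02 billion.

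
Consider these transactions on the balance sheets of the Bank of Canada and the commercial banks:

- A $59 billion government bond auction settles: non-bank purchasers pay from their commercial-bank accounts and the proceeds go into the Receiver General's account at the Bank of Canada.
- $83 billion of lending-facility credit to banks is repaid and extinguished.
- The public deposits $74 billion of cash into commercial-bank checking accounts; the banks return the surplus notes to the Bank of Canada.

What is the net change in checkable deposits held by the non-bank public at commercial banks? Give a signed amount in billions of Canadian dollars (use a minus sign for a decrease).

Government account inflow $59 billion: non-bank counterparties' bank balances fall → −$59B.
Discount-window repayment $83 billion: the counterparty is a bank, so public deposits are unchanged → 0.
Currency deposit $74 billion: non-bank counterparties' bank balances rise → +$74B.
Net: −59 + 0 + 74 = +$15 billion.

+$15 billion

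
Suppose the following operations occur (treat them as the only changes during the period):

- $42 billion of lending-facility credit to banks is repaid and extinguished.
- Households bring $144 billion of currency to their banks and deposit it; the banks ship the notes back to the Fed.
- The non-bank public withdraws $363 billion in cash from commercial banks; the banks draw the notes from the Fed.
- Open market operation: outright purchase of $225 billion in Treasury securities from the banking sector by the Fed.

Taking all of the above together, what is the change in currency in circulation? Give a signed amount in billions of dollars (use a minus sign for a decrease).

+$219 billion

Discount-window repayment $42 billion: no currency enters or leaves circulation → 0.
Currency deposit $144 billion: notes return to the central bank → −$144B.
Currency withdrawal $363 billion: notes leave the central bank → +$363B.
OMO purchase (from banks) $225 billion: no currency enters or leaves circulation → 0.
Net: 0 − 144 + 363 + 0 = +$219 billion.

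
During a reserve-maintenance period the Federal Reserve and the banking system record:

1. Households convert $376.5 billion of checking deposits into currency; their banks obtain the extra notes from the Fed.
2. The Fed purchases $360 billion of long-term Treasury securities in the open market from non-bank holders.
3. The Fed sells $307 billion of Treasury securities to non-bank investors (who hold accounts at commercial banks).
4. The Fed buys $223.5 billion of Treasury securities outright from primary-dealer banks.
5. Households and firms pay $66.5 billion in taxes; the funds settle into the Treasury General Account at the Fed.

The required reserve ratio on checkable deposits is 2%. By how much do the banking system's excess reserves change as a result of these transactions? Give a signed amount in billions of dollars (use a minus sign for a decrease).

Currency withdrawal $376.5 billion: reserves −$376.5B, deposits −$376.5B.
Asset purchase (from non-banks) $360 billion: reserves +$360B, deposits +$360B.
Asset sale (to non-banks) $307 billion: reserves −$307B, deposits −$307B.
OMO purchase (from banks) $223.5 billion: reserves +$223.5B, deposits 0.
Government account inflow $66.5 billion: reserves −$66.5B, deposits −$66.5B.
Totals: Δreserves = −$166.5B, Δdeposits = −$390B.
Δrequired reserves = 2% × −$390B = −$7.8B.
Δexcess reserves = Δreserves − Δrequired = −$166.5B − (−$7.8B) = -$158.7 billion.

-$158.7 billion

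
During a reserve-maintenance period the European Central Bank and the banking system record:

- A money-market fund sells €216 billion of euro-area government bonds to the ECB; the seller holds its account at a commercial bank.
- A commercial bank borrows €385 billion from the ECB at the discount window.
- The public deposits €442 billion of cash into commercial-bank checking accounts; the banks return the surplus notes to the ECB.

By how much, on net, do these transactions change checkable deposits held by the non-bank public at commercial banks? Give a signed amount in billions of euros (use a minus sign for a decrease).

Asset purchase (from non-banks) €216 billion: non-bank counterparties' bank balances rise → +€216B.
Discount-window loan €385 billion: the counterparty is a bank, so public deposits are unchanged → 0.
Currency deposit €442 billion: non-bank counterparties' bank balances rise → +€442B.
Net: 216 + 0 + 442 = +€658 billion.

+€658 billion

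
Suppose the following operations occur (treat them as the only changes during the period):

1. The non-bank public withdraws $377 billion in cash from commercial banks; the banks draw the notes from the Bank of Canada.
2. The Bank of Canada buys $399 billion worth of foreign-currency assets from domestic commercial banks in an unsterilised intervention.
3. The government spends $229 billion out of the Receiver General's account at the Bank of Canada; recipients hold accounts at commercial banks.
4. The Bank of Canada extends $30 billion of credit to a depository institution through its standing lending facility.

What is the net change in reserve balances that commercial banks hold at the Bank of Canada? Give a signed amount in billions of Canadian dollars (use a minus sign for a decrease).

+$281 billion

Currency withdrawal $377 billion: banks swap reserves for currency → −$377B.
FX purchase $399 billion: the Bank of Canada pays by crediting reserve accounts → +$399B.
Government spending $229 billion: government payments flow into bank reserve accounts → +$229B.
Discount-window loan $30 billion: the loan is credited to the bank's reserve account → +$30B.
Net: −377 + 399 + 229 + 30 = +$281 billion.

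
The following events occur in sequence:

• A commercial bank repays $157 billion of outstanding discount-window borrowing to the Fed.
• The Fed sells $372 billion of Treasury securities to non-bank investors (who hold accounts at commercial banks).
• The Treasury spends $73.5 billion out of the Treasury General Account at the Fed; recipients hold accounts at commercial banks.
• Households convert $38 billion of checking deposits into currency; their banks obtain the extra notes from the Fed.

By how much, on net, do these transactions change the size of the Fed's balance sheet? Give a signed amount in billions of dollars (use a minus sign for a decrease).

-$529 billion

Fed balance sheet:
  Assets:      Securities −$372B, Loans to banks −$157B
  Liabilities: Bank reserves −$493.5B, Currency in circulation +$38B, Government deposits −$73.5B
Commercial banking system:
  Assets:      Reserves at CB −$493.5B
  Liabilities: Checkable deposits −$336.5B, Borrowings from CB −$157B
Change in total Fed assets = -$529 billion.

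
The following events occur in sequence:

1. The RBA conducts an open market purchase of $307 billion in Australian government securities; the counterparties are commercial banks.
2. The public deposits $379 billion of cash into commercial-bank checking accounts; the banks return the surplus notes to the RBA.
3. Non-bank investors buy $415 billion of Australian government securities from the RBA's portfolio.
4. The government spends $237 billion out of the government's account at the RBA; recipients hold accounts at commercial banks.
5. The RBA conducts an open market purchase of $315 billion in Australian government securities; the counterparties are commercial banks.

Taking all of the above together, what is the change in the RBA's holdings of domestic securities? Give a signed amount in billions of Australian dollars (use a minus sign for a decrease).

RBA balance sheet:
  Assets:      Securities +$207B
  Liabilities: Bank reserves +$823B, Currency in circulation −$379B, Government deposits −$237B
So the change in the RBA's holdings of domestic securities is +$207 billion.

+$207 billion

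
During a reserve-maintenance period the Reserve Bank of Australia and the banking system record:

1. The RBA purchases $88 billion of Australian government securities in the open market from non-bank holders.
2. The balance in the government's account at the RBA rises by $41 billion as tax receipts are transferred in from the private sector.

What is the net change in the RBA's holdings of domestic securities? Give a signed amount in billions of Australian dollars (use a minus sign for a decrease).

+$88 billion

RBA balance sheet:
  Assets:      Securities +$88B
  Liabilities: Bank reserves +$47B, Government deposits +$41B
So the change in the RBA's holdings of domestic securities is +$88 billion.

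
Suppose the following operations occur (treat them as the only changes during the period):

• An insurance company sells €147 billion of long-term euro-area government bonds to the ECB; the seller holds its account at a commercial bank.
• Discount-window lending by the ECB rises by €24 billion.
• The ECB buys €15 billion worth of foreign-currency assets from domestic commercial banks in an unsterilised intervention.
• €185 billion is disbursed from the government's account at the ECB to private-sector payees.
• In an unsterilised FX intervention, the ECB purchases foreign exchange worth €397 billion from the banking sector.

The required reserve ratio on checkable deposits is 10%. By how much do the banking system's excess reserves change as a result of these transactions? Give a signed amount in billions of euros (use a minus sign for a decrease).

Asset purchase (from non-banks) €147 billion: reserves +€147B, deposits +€147B.
Discount-window loan €24 billion: reserves +€24B, deposits 0.
FX purchase €15 billion: reserves +€15B, deposits 0.
Government spending €185 billion: reserves +€185B, deposits +€185B.
FX purchase €397 billion: reserves +€397B, deposits 0.
Totals: Δreserves = +€768B, Δdeposits = +€332B.
Δrequired reserves = 10% × +€332B = +€33.2B.
Δexcess reserves = Δreserves − Δrequired = +€768B − (+€33.2B) = +€734.8 billion.

+€734.8 billion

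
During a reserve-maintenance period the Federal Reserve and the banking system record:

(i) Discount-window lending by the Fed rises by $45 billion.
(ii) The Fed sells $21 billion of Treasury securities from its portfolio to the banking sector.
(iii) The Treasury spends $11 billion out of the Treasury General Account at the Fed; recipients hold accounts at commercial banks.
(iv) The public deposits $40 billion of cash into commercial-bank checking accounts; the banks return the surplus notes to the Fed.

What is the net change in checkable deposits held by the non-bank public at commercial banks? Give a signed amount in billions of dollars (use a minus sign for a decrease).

Fed balance sheet:
  Assets:      Securities −$21B, Loans to banks +$45B
  Liabilities: Bank reserves +$75B, Currency in circulation −$40B, Government deposits −$11B
Commercial banking system:
  Assets:      Reserves at CB +$75B, Securities +$21B
  Liabilities: Checkable deposits +$51B, Borrowings from CB +$45B
So the change in checkable deposits held by the non-bank public at commercial banks is +$51 billion.

+$51 billion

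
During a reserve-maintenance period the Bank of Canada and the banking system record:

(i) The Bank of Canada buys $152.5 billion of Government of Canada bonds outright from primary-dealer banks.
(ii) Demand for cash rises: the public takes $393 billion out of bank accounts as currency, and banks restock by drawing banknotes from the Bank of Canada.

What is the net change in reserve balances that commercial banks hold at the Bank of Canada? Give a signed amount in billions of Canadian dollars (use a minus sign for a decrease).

OMO purchase (from banks) $152.5 billion: the Bank of Canada pays by crediting reserve accounts → +$152.5B.
Currency withdrawal $393 billion: banks swap reserves for currency → −$393B.
Net: 152.5 − 393 = -$240.5 billion.

-$240.5 billion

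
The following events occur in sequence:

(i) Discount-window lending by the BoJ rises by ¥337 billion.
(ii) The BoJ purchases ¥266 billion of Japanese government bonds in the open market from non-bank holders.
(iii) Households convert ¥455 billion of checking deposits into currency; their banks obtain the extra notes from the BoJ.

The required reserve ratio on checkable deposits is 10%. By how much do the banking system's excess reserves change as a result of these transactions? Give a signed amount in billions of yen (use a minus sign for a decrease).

Discount-window loan ¥337 billion: reserves +¥337B, deposits 0.
Asset purchase (from non-banks) ¥266 billion: reserves +¥266B, deposits +¥266B.
Currency withdrawal ¥455 billion: reserves −¥455B, deposits −¥455B.
Totals: Δreserves = +¥148B, Δdeposits = −¥189B.
Δrequired reserves = 10% × −¥189B = −¥18.9B.
Δexcess reserves = Δreserves − Δrequired = +¥148B − (−¥18.9B) = +¥166.9 billion.

+¥166.9 billion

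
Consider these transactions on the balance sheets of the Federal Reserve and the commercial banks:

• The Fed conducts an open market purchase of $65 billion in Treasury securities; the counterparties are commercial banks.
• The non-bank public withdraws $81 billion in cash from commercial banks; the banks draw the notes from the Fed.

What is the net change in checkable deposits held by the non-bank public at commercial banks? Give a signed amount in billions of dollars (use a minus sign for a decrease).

-$81 billion

OMO purchase (from banks) $65 billion: the counterparty is a bank, so public deposits are unchanged → 0.
Currency withdrawal $81 billion: non-bank counterparties' bank balances fall → −$81B.
Net: 0 − 81 = -$81 billion.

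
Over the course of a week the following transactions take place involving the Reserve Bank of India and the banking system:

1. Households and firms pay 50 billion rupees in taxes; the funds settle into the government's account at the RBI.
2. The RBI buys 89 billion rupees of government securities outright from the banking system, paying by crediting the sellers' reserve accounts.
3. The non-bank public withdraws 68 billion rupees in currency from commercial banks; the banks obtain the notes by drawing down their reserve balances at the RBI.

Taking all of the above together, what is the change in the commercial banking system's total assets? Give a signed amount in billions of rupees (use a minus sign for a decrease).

Government account inflow 50 billion rupees: bank balance sheets shrink → −50B.
OMO purchase (from banks) 89 billion rupees: just an asset swap on bank balance sheets → 0.
Currency withdrawal 68 billion rupees: bank balance sheets shrink → −68B.
Net: −50 + 0 − 68 = -118 billion.

-118 billion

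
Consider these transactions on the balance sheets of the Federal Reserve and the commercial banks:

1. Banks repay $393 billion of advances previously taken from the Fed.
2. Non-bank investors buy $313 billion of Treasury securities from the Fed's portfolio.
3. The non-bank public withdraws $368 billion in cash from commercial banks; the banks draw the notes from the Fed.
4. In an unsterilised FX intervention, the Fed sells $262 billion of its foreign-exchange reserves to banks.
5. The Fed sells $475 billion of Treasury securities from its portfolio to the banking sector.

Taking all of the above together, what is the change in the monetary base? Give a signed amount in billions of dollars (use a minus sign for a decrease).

Discount-window repayment $393 billion: Fed balance sheet contracts → −$393B.
Asset sale (to non-banks) $313 billion: Fed balance sheet contracts → −$313B.
Currency withdrawal $368 billion: just a shift between currency and reserves — both are base money → 0.
FX sale $262 billion: Fed balance sheet contracts → −$262B.
OMO sale (to banks) $475 billion: Fed balance sheet contracts → −$475B.
Net: −393 − 313 + 0 − 262 − 475 = -$1443 billion.

-$1443 billion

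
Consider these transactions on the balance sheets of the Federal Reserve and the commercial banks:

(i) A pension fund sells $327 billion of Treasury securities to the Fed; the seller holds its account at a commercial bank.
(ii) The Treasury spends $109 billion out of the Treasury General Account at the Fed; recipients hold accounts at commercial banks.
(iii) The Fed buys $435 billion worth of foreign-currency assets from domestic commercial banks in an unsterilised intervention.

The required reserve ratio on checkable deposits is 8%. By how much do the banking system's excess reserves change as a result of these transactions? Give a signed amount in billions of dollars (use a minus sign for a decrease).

+$836.12 billion

Asset purchase (from non-banks) $327 billion: reserves +$327B, deposits +$327B.
Government spending $109 billion: reserves +$109B, deposits +$109B.
FX purchase $435 billion: reserves +$435B, deposits 0.
Totals: Δreserves = +$871B, Δdeposits = +$436B.
Δrequired reserves = 8% × +$436B = +$34.88B.
Δexcess reserves = Δreserves − Δrequired = +$871B − (+$34.88B) = +$836.12 billion.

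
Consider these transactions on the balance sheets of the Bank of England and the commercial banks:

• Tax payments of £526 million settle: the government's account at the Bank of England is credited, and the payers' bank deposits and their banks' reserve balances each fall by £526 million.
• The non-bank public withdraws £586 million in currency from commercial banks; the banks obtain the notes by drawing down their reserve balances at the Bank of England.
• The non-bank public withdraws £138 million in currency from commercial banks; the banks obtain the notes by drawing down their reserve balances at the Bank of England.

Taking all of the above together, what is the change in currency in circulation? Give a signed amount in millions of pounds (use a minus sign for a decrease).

Bank of England balance sheet:
  Assets:      no change
  Liabilities: Bank reserves −£1250M, Currency in circulation +£724M, Government deposits +£526M
Commercial banking system:
  Assets:      Reserves at CB −£1250M
  Liabilities: Checkable deposits −£1250M
So the change in currency in circulation is +£724 million.

+£724 million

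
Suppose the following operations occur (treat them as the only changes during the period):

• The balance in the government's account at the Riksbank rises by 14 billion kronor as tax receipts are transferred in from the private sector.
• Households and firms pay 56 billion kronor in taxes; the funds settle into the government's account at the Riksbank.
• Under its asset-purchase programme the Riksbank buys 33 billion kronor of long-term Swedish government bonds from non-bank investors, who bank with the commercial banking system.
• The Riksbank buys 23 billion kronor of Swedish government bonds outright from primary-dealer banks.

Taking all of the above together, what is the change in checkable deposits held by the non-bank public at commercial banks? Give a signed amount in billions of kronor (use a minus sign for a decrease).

Riksbank balance sheet:
  Assets:      Securities +56B
  Liabilities: Bank reserves −14B, Government deposits +70B
Commercial banking system:
  Assets:      Reserves at CB −14B, Securities −23B
  Liabilities: Checkable deposits −37B
So the change in checkable deposits held by the non-bank public at commercial banks is -37 billion.

-37 billion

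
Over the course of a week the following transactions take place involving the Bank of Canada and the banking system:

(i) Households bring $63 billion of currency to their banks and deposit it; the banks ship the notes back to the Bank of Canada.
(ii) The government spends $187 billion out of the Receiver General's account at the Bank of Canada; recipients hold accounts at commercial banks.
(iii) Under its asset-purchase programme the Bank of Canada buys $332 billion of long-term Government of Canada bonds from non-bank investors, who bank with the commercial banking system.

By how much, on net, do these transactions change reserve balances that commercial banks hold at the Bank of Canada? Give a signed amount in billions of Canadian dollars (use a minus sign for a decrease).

Currency deposit $63 billion: returned notes are swapped for reserve credit → +$63B.
Government spending $187 billion: government payments flow into bank reserve accounts → +$187B.
Asset purchase (from non-banks) $332 billion: the Bank of Canada pays by crediting reserve accounts → +$332B.
Net: 63 + 187 + 332 = +$582 billion.

+$582 billion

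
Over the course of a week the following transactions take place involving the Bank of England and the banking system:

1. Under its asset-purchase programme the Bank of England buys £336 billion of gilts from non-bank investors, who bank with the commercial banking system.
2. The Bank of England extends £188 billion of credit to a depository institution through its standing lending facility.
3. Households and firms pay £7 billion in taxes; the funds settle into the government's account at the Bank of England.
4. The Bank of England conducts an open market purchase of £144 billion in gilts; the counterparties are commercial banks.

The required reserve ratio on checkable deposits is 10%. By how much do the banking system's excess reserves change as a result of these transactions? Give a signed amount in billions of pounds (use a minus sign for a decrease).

Asset purchase (from non-banks) £336 billion: reserves +£336B, deposits +£336B.
Discount-window loan £188 billion: reserves +£188B, deposits 0.
Government account inflow £7 billion: reserves −£7B, deposits −£7B.
OMO purchase (from banks) £144 billion: reserves +£144B, deposits 0.
Totals: Δreserves = +£661B, Δdeposits = +£329B.
Δrequired reserves = 10% × +£329B = +£32.9B.
Δexcess reserves = Δreserves − Δrequired = +£661B − (+£32.9B) = +£628.1 billion.

+£628.1 billion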